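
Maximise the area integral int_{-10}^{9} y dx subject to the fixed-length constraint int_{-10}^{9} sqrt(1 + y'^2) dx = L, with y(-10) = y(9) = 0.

Set up the augmented Lagrangian using a multiplier λ for the length constraint:
    F(y, y') = y − λ sqrt(1 + y'^2).
F has no explicit x dependence, so the Beltrami identity yields a first integral
    F − y' ∂F/∂y' = C.
Compute ∂F/∂y' = −λ y' / sqrt(1 + y'^2). Then
    y − λ sqrt(1 + y'^2) + λ y'^2 / sqrt(1 + y'^2) = C
    ⇒  y − λ / sqrt(1 + y'^2) = C.
Solving for y' and integrating gives
    (x − a)^2 + (y − b)^2 = λ^2,
a circular arc of radius λ. The constants a, b are determined by the endpoint conditions y(-10) = y(9) = 0, and λ is fixed implicitly by the length constraint
    ∫_{-10}^{9} sqrt(1 + y'^2) dx = L.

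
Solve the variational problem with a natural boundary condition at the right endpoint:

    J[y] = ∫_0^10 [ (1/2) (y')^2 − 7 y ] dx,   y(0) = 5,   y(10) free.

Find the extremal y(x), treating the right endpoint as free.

The Lagrangian L = (1/2) (y')^2 − 7 y gives
    ∂L/∂y = −7,   ∂L/∂y' = y'.
Euler-Lagrange: d/dx(y') − (−7) = 0, i.e. y'' + 7 = 0, so
    y(x) = −(7/2) x^2 + C1 x + C2.
Fixed left endpoint y(0) = 5 ⇒ C2 = 5.
The right endpoint x = 10 is free, so the natural (transversality) condition is ∂L/∂y' |_{x=10} = 0, i.e. y'(10) = 0.
Compute y'(x) = −7 x + C1, so y'(10) = −70 + C1 = 0 ⇒ C1 = 70.
Therefore the extremal is
    y(x) = −(7/2) x^2 + 70 x + 5.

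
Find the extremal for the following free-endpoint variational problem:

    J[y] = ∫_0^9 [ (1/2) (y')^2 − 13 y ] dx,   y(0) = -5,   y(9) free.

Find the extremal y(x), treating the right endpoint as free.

The Lagrangian L = (1/2) (y')^2 − 13 y gives
    ∂L/∂y = −13,   ∂L/∂y' = y'.
Euler-Lagrange: d/dx(y') − (−13) = 0, i.e. y'' + 13 = 0, so
    y(x) = −(13/2) x^2 + C1 x + C2.
Fixed left endpoint y(0) = -5 ⇒ C2 = -5.
The right endpoint x = 9 is free, so the natural (transversality) condition is ∂L/∂y' |_{x=9} = 0, i.e. y'(9) = 0.
Compute y'(x) = −13 x + C1, so y'(9) = −117 + C1 = 0 ⇒ C1 = 117.
Therefore the extremal is
    y(x) = −(13/2) x^2 + 117 x − 5.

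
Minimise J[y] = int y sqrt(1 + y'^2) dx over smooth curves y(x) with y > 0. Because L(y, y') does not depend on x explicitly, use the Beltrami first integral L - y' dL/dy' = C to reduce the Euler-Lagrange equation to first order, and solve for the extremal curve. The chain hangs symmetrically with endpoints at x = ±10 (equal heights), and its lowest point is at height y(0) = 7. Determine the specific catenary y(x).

The Lagrangian L(y, y') = y sqrt(1 + y'^2) has no explicit x dependence, so the Beltrami identity applies:
    L − y' ∂L/∂y' = C.
Compute ∂L/∂y' = y · y' / sqrt(1 + y'^2). Then
    L − y' ∂L/∂y'
    = y sqrt(1 + y'^2) − y · y'^2 / sqrt(1 + y'^2)
    = y (1 + y'^2 − y'^2) / sqrt(1 + y'^2)
    = y / sqrt(1 + y'^2) = C.
Squaring gives y^2 = C^2 (1 + y'^2), i.e.
    y'^2 = y^2 / C^2 − 1.
Separating variables,
    dy / sqrt(y^2 − C^2) = dx / C,
and integrating gives arccosh(y / C) = (x − a)/C, so
    y(x) = C cosh((x − a)/C),
the catenary. The constants C and a are fixed by the two endpoint conditions (and, for the hanging-chain problem, the length constraint selects C).
Now fit the given data. The endpoints x = ±10 are symmetric at equal height, so the catenary is even about its minimum: a = 0 and y(x) = C cosh(x/C). The lowest point is y(0) = C cosh(0) = C, and we are told y(0) = 7, so C = 7. Therefore
    y(x) = 7 cosh(x/7),
and at the endpoints
    y(±10) = 7 cosh(10/7).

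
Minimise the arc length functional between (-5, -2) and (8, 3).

Arc-length functional: J[y] = ∫ sqrt(1 + (y')^2) dx.
Lagrangian L = sqrt(1 + (y')^2) has no explicit y dependence, so ∂L/∂y = 0 and the Euler-Lagrange equation gives
    d/dx( y' / sqrt(1 + (y')^2) ) = 0  ⇒  y' / sqrt(1 + (y')^2) = const.
Hence y' is constant, so y(x) is affine.
Fitting the endpoints (-5, -2) and (8, 3):
    slope m = (3 − (-2)) / (8 − (-5)) = 5/13,
    intercept c = (-2) − m·(-5) = -1/13.
Extremal: y(x) = (5/13) x - 1/13.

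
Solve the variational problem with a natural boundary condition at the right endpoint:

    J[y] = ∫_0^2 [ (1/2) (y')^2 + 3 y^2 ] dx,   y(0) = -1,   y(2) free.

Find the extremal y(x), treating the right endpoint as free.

The Lagrangian L = (1/2) (y')^2 + 3 y^2 gives
    ∂L/∂y = 6 y,   ∂L/∂y' = y'.
Euler-Lagrange: y'' − 6 y = 0.
With k = sqrt(6), the general solution is
    y(x) = A cosh(sqrt(6) x) + B sinh(sqrt(6) x).
Fixed left endpoint y(0) = -1 ⇒ A = -1.
The right endpoint x = 2 is free, so the natural (transversality) condition is ∂L/∂y' |_{x=2} = 0, i.e. y'(2) = 0.
Compute y'(x) = A k sinh(k x) + B k cosh(k x), so
    y'(2) = A k sinh(k·2) + B k cosh(k·2) = 0
    ⇒ B = −A tanh(k·2) = tanh(sqrt(6)·2).
Therefore the extremal is
    y(x) = −cosh(sqrt(6) x) + tanh(sqrt(6)·2) sinh(sqrt(6) x).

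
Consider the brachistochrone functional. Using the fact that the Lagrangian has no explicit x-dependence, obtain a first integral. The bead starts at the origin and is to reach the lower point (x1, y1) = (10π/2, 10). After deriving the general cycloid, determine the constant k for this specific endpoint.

The Lagrangian L = sqrt((1 + y'^2) / y) has no explicit x dependence, so the Beltrami identity applies:
    L − y' ∂L/∂y' = C.
Compute ∂L/∂y' = y' / sqrt(y (1 + y'^2)).
Substitute:
    sqrt((1 + y'^2)/y) − y'·y' / sqrt(y (1 + y'^2))
    = (1 + y'^2) / sqrt(y (1 + y'^2)) − y'^2 / sqrt(y (1 + y'^2))
    = 1 / sqrt(y (1 + y'^2)) = C.
Squaring and rearranging gives the first integral
    y (1 + y'^2) = 1/C^2 =: k   (constant).
Solving this first-order ODE by the substitution
    y = (k/2)(1 − cos θ)
yields the cycloid parameterisation
    x(θ) = (k/2)(θ − sin θ),   y(θ) = (k/2)(1 − cos θ).
The constant k is fixed by the endpoint condition.
Now fit the given lower endpoint (x1, y1) = (10π/2, 10). At the bottom of the first arch (θ = π), the parametric equations give
    y(π) = (k/2)(1 − cos π) = k,
    x(π) = (k/2)(π − sin π) = kπ/2.
Matching y(π) = 10 gives k = 10, consistent with x(π) = 10π/2. Therefore the specific cycloid is
    x(θ) = (10/2)(θ − sin θ),   y(θ) = (10/2)(1 − cos θ).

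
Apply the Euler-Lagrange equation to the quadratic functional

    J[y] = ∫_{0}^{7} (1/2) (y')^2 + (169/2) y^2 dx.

The Lagrangian is L = (1/2) (y')^2 + (169/2) y^2.
Compute ∂L/∂y = 169y, ∂L/∂y' = y'.
The Euler-Lagrange equation d/dx(∂L/∂y') − ∂L/∂y = 0 reduces to
    y'' − 169 y = 0.
Its general solution is
    y(x) = A e^(13x) + B e^(−13x),
with A, B fixed by the endpoint conditions.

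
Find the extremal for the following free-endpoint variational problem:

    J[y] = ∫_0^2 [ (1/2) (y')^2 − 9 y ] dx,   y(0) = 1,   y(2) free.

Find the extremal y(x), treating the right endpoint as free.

The Lagrangian L = (1/2) (y')^2 − 9 y gives
    ∂L/∂y = −9,   ∂L/∂y' = y'.
Euler-Lagrange: d/dx(y') − (−9) = 0, i.e. y'' + 9 = 0, so
    y(x) = −(9/2) x^2 + C1 x + C2.
Fixed left endpoint y(0) = 1 ⇒ C2 = 1.
The right endpoint x = 2 is free, so the natural (transversality) condition is ∂L/∂y' |_{x=2} = 0, i.e. y'(2) = 0.
Compute y'(x) = −9 x + C1, so y'(2) = −18 + C1 = 0 ⇒ C1 = 18.
Therefore the extremal is
    y(x) = −(9/2) x^2 + 18 x + 1.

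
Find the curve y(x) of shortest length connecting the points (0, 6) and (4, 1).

Arc-length functional: J[y] = ∫ sqrt(1 + (y')^2) dx.
Lagrangian L = sqrt(1 + (y')^2) has no explicit y dependence, so ∂L/∂y = 0 and the Euler-Lagrange equation gives
    d/dx( y' / sqrt(1 + (y')^2) ) = 0  ⇒  y' / sqrt(1 + (y')^2) = const.
Hence y' is constant, so y(x) is affine.
Fitting the endpoints (0, 6) and (4, 1):
    slope m = (1 − 6) / (4 − 0) = -5/4,
    intercept c = 6 − m·0 = 6.
Extremal: y(x) = (-5/4) x + 6.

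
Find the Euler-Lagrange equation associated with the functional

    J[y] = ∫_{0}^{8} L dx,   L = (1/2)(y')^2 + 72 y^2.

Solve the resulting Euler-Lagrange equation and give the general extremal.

The Lagrangian is L = (1/2)(y')^2 + 72 y^2.
∂L/∂y = 144y.
∂L/∂y' = y'.
The Euler-Lagrange equation d/dx(∂L/∂y') − ∂L/∂y = 0 becomes:
    y'' - 144 y = 0
General solution: y(x) = A e^(12x) + B e^(-12x), where A and B are arbitrary constants fixed by the endpoint conditions.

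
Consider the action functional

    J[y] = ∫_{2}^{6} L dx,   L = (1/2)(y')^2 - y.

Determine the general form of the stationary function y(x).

The Lagrangian is L = (1/2)(y')^2 - y.
∂L/∂y = -1.
∂L/∂y' = y'.
The Euler-Lagrange equation d/dx(∂L/∂y') − ∂L/∂y = 0 becomes:
    y'' + 1 = 0
General solution: y(x) = -x^2/2 + A x + B, where A and B are arbitrary constants fixed by the endpoint conditions.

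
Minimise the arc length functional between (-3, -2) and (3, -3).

Arc-length functional: J[y] = ∫ sqrt(1 + (y')^2) dx.
Lagrangian L = sqrt(1 + (y')^2) has no explicit y dependence, so ∂L/∂y = 0 and the Euler-Lagrange equation gives
    d/dx( y' / sqrt(1 + (y')^2) ) = 0  ⇒  y' / sqrt(1 + (y')^2) = const.
Hence y' is constant, so y(x) is affine.
Fitting the endpoints (-3, -2) and (3, -3):
    slope m = ((-3) − (-2)) / (3 − (-3)) = -1/6,
    intercept c = (-2) − m·(-3) = -5/2.
Extremal: y(x) = (-1/6) x - 5/2.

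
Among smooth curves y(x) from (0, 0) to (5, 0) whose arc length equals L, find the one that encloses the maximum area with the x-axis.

Set up the augmented Lagrangian using a multiplier λ for the length constraint:
    F(y, y') = y − λ sqrt(1 + y'^2).
F has no explicit x dependence, so the Beltrami identity yields a first integral
    F − y' ∂F/∂y' = C.
Compute ∂F/∂y' = −λ y' / sqrt(1 + y'^2). Then
    y − λ sqrt(1 + y'^2) + λ y'^2 / sqrt(1 + y'^2) = C
    ⇒  y − λ / sqrt(1 + y'^2) = C.
Solving for y' and integrating gives
    (x − a)^2 + (y − b)^2 = λ^2,
a circular arc of radius λ. The constants a, b are determined by the endpoint conditions y(0) = y(5) = 0, and λ is fixed implicitly by the length constraint
    ∫_{0}^{5} sqrt(1 + y'^2) dx = L.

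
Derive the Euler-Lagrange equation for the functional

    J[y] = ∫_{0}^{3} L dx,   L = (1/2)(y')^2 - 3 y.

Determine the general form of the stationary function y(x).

The Lagrangian is L = (1/2)(y')^2 - 3 y.
∂L/∂y = -3.
∂L/∂y' = y'.
The Euler-Lagrange equation d/dx(∂L/∂y') − ∂L/∂y = 0 becomes:
    y'' + 3 = 0
General solution: y(x) = -(3/2) x^2 + A x + B, where A and B are arbitrary constants fixed by the endpoint conditions.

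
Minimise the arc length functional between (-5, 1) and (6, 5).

Arc-length functional: J[y] = ∫ sqrt(1 + (y')^2) dx.
Lagrangian L = sqrt(1 + (y')^2) has no explicit y dependence, so ∂L/∂y = 0 and the Euler-Lagrange equation gives
    d/dx( y' / sqrt(1 + (y')^2) ) = 0  ⇒  y' / sqrt(1 + (y')^2) = const.
Hence y' is constant, so y(x) is affine.
Fitting the endpoints (-5, 1) and (6, 5):
    slope m = (5 − 1) / (6 − (-5)) = 4/11,
    intercept c = 1 − m·(-5) = 31/11.
Extremal: y(x) = (4/11) x + 31/11.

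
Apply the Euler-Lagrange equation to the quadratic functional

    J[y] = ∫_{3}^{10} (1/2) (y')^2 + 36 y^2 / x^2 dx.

The Lagrangian is L = (1/2) (y')^2 + 36 y^2 / x^2.
Compute ∂L/∂y = 72y/x^2, ∂L/∂y' = y'.
The Euler-Lagrange equation d/dx(∂L/∂y') − ∂L/∂y = 0 reduces to
    y'' − 72/x^2 · y = 0  (x > 0).
Its general solution is
    y(x) = A x^9 + B x^(-8),
with A, B fixed by the endpoint conditions.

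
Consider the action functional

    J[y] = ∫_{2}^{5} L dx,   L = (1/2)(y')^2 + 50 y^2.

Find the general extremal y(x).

The Lagrangian is L = (1/2)(y')^2 + 50 y^2.
∂L/∂y = 100y.
∂L/∂y' = y'.
The Euler-Lagrange equation d/dx(∂L/∂y') − ∂L/∂y = 0 becomes:
    y'' - 100 y = 0
General solution: y(x) = A e^(10x) + B e^(-10x), where A and B are arbitrary constants fixed by the endpoint conditions.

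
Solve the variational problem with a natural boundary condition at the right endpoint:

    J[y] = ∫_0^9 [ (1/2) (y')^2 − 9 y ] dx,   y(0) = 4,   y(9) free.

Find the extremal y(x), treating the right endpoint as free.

The Lagrangian L = (1/2) (y')^2 − 9 y gives
    ∂L/∂y = −9,   ∂L/∂y' = y'.
Euler-Lagrange: d/dx(y') − (−9) = 0, i.e. y'' + 9 = 0, so
    y(x) = −(9/2) x^2 + C1 x + C2.
Fixed left endpoint y(0) = 4 ⇒ C2 = 4.
The right endpoint x = 9 is free, so the natural (transversality) condition is ∂L/∂y' |_{x=9} = 0, i.e. y'(9) = 0.
Compute y'(x) = −9 x + C1, so y'(9) = −81 + C1 = 0 ⇒ C1 = 81.
Therefore the extremal is
    y(x) = −(9/2) x^2 + 81 x + 4.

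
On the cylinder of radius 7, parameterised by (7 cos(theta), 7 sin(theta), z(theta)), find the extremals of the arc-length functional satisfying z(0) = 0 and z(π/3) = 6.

Parameterise the cylinder of radius R = 7 as
    r(θ) = (7 cos θ, 7 sin θ, z(θ)).
The arc-length element is
    ds = sqrt(49 + (dz/dθ)^2) dθ,
so the Lagrangian is L = sqrt(49 + z'^2).
L depends on z' only, not on z or θ, so ∂L/∂z = 0 and
    ∂L/∂z' = z' / sqrt(49 + z'^2).
The Euler-Lagrange equation gives
    d/dθ( z' / sqrt(49 + z'^2) ) = 0,
so z' is constant. Integrating once:
    z(θ) = a θ + b,
a helix on the cylinder (a straight line when the cylinder is unrolled). The constants a, b are determined by the endpoint conditions.
With endpoint conditions z(0) = 0 and z(π/3) = 6: from z(0) = b we get b = 0, and a·π/3 + 0 = 6 gives a = 18/π, so
    z(θ) = (18/π) θ.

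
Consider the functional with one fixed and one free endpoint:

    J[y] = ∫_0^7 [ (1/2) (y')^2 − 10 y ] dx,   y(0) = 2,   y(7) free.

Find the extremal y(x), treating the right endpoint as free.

The Lagrangian L = (1/2) (y')^2 − 10 y gives
    ∂L/∂y = −10,   ∂L/∂y' = y'.
Euler-Lagrange: d/dx(y') − (−10) = 0, i.e. y'' + 10 = 0, so
    y(x) = −(10/2) x^2 + C1 x + C2.
Fixed left endpoint y(0) = 2 ⇒ C2 = 2.
The right endpoint x = 7 is free, so the natural (transversality) condition is ∂L/∂y' |_{x=7} = 0, i.e. y'(7) = 0.
Compute y'(x) = −10 x + C1, so y'(7) = −70 + C1 = 0 ⇒ C1 = 70.
Therefore the extremal is
    y(x) = −5 x^2 + 70 x + 2.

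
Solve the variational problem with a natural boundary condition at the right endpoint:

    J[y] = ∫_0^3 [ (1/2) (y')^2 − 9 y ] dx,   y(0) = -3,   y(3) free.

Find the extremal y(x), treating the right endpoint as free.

The Lagrangian L = (1/2) (y')^2 − 9 y gives
    ∂L/∂y = −9,   ∂L/∂y' = y'.
Euler-Lagrange: d/dx(y') − (−9) = 0, i.e. y'' + 9 = 0, so
    y(x) = −(9/2) x^2 + C1 x + C2.
Fixed left endpoint y(0) = -3 ⇒ C2 = -3.
The right endpoint x = 3 is free, so the natural (transversality) condition is ∂L/∂y' |_{x=3} = 0, i.e. y'(3) = 0.
Compute y'(x) = −9 x + C1, so y'(3) = −27 + C1 = 0 ⇒ C1 = 27.
Therefore the extremal is
    y(x) = −(9/2) x^2 + 27 x − 3.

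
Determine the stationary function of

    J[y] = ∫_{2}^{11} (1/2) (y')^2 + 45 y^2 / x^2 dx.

The Lagrangian is L = (1/2) (y')^2 + 45 y^2 / x^2.
Compute ∂L/∂y = 90y/x^2, ∂L/∂y' = y'.
The Euler-Lagrange equation d/dx(∂L/∂y') − ∂L/∂y = 0 reduces to
    y'' − 90/x^2 · y = 0  (x > 0).
Its general solution is
    y(x) = A x^10 + B x^(-9),
with A, B fixed by the endpoint conditions.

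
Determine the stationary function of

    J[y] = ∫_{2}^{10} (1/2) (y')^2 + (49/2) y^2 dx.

The Lagrangian is L = (1/2) (y')^2 + (49/2) y^2.
Compute ∂L/∂y = 49y, ∂L/∂y' = y'.
The Euler-Lagrange equation d/dx(∂L/∂y') − ∂L/∂y = 0 reduces to
    y'' − 49 y = 0.
Its general solution is
    y(x) = A e^(7x) + B e^(−7x),
with A, B fixed by the endpoint conditions.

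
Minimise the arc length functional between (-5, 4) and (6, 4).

Arc-length functional: J[y] = ∫ sqrt(1 + (y')^2) dx.
Lagrangian L = sqrt(1 + (y')^2) has no explicit y dependence, so ∂L/∂y = 0 and the Euler-Lagrange equation gives
    d/dx( y' / sqrt(1 + (y')^2) ) = 0  ⇒  y' / sqrt(1 + (y')^2) = const.
Hence y' is constant, so y(x) is affine.
Fitting the endpoints (-5, 4) and (6, 4):
    slope m = (4 − 4) / (6 − (-5)) = 0,
    intercept c = 4 − m·(-5) = 4.
Extremal: y(x) = 4.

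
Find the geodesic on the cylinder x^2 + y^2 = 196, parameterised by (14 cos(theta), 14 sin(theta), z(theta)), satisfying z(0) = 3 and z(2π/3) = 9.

Parameterise the cylinder of radius R = 14 as
    r(θ) = (14 cos θ, 14 sin θ, z(θ)).
The arc-length element is
    ds = sqrt(196 + (dz/dθ)^2) dθ,
so the Lagrangian is L = sqrt(196 + z'^2).
L depends on z' only, not on z or θ, so ∂L/∂z = 0 and
    ∂L/∂z' = z' / sqrt(196 + z'^2).
The Euler-Lagrange equation gives
    d/dθ( z' / sqrt(196 + z'^2) ) = 0,
so z' is constant. Integrating once:
    z(θ) = a θ + b,
a helix on the cylinder (a straight line when the cylinder is unrolled). The constants a, b are determined by the endpoint conditions.
With endpoint conditions z(0) = 3 and z(2π/3) = 9: from z(0) = b we get b = 3, and a·2π/3 + 3 = 9 gives a = 9/π, so
    z(θ) = (9/π) θ + 3.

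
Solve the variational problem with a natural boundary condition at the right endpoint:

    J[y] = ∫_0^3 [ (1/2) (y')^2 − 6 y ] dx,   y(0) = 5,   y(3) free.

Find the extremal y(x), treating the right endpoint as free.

The Lagrangian L = (1/2) (y')^2 − 6 y gives
    ∂L/∂y = −6,   ∂L/∂y' = y'.
Euler-Lagrange: d/dx(y') − (−6) = 0, i.e. y'' + 6 = 0, so
    y(x) = −(6/2) x^2 + C1 x + C2.
Fixed left endpoint y(0) = 5 ⇒ C2 = 5.
The right endpoint x = 3 is free, so the natural (transversality) condition is ∂L/∂y' |_{x=3} = 0, i.e. y'(3) = 0.
Compute y'(x) = −6 x + C1, so y'(3) = −18 + C1 = 0 ⇒ C1 = 18.
Therefore the extremal is
    y(x) = −3 x^2 + 18 x + 5.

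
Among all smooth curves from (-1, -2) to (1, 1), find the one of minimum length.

Arc-length functional: J[y] = ∫ sqrt(1 + (y')^2) dx.
Lagrangian L = sqrt(1 + (y')^2) has no explicit y dependence, so ∂L/∂y = 0 and the Euler-Lagrange equation gives
    d/dx( y' / sqrt(1 + (y')^2) ) = 0  ⇒  y' / sqrt(1 + (y')^2) = const.
Hence y' is constant, so y(x) is affine.
Fitting the endpoints (-1, -2) and (1, 1):
    slope m = (1 − (-2)) / (1 − (-1)) = 3/2,
    intercept c = (-2) − m·(-1) = -1/2.
Extremal: y(x) = (3/2) x - 1/2.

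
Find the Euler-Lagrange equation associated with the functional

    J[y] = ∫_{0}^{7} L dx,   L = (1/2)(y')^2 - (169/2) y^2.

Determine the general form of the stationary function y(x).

The Lagrangian is L = (1/2)(y')^2 - (169/2) y^2.
∂L/∂y = -169y.
∂L/∂y' = y'.
The Euler-Lagrange equation d/dx(∂L/∂y') − ∂L/∂y = 0 becomes:
    y'' + 169 y = 0
General solution: y(x) = A sin(13x) + B cos(13x), where A and B are arbitrary constants fixed by the endpoint conditions.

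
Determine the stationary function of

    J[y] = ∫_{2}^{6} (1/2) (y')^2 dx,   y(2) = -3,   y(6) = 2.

The Lagrangian is L = (1/2) (y')^2.
Compute ∂L/∂y = 0, ∂L/∂y' = y'.
The Euler-Lagrange equation d/dx(∂L/∂y') − ∂L/∂y = 0 reduces to
    y'' = 0.
Its general solution is
    y(x) = A x + B,
with A, B fixed by the endpoint conditions.
Applying the endpoint conditions y(2) = -3 and y(6) = 2: solve A·2 + B = -3 and A·6 + B = 2. Subtracting gives A(6 − 2) = 2 − -3, so A = 5/4, and B = -3 − A·2 = -11/2. Therefore
    y(x) = (5/4) x - 11/2.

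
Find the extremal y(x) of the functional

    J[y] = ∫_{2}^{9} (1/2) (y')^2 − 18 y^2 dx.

The Lagrangian is L = (1/2) (y')^2 − 18 y^2.
Compute ∂L/∂y = -36y, ∂L/∂y' = y'.
The Euler-Lagrange equation d/dx(∂L/∂y') − ∂L/∂y = 0 reduces to
    y'' + 36 y = 0.
Its general solution is
    y(x) = A sin(6x) + B cos(6x),
with A, B fixed by the endpoint conditions.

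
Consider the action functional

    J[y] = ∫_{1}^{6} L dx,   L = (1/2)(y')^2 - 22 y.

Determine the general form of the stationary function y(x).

The Lagrangian is L = (1/2)(y')^2 - 22 y.
∂L/∂y = -22.
∂L/∂y' = y'.
The Euler-Lagrange equation d/dx(∂L/∂y') − ∂L/∂y = 0 becomes:
    y'' + 22 = 0
General solution: y(x) = -11 x^2 + A x + B, where A and B are arbitrary constants fixed by the endpoint conditions.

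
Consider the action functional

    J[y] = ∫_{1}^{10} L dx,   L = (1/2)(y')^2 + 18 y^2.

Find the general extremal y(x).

The Lagrangian is L = (1/2)(y')^2 + 18 y^2.
∂L/∂y = 36y.
∂L/∂y' = y'.
The Euler-Lagrange equation d/dx(∂L/∂y') − ∂L/∂y = 0 becomes:
    y'' - 36 y = 0
General solution: y(x) = A e^(6x) + B e^(-6x), where A and B are arbitrary constants fixed by the endpoint conditions.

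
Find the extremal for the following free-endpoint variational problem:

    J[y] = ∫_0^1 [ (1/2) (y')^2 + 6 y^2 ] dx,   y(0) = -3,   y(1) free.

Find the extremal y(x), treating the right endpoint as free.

The Lagrangian L = (1/2) (y')^2 + 6 y^2 gives
    ∂L/∂y = 12 y,   ∂L/∂y' = y'.
Euler-Lagrange: y'' − 12 y = 0.
With k = sqrt(12), the general solution is
    y(x) = A cosh(sqrt(12) x) + B sinh(sqrt(12) x).
Fixed left endpoint y(0) = -3 ⇒ A = -3.
The right endpoint x = 1 is free, so the natural (transversality) condition is ∂L/∂y' |_{x=1} = 0, i.e. y'(1) = 0.
Compute y'(x) = A k sinh(k x) + B k cosh(k x), so
    y'(1) = A k sinh(k·1) + B k cosh(k·1) = 0
    ⇒ B = −A tanh(k·1) = 3 tanh(sqrt(12)·1).
Therefore the extremal is
    y(x) = −3 cosh(sqrt(12) x) + 3 tanh(sqrt(12)·1) sinh(sqrt(12) x).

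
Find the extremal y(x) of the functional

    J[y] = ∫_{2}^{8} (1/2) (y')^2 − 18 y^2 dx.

The Lagrangian is L = (1/2) (y')^2 − 18 y^2.
Compute ∂L/∂y = -36y, ∂L/∂y' = y'.
The Euler-Lagrange equation d/dx(∂L/∂y') − ∂L/∂y = 0 reduces to
    y'' + 36 y = 0.
Its general solution is
    y(x) = A sin(6x) + B cos(6x),
with A, B fixed by the endpoint conditions.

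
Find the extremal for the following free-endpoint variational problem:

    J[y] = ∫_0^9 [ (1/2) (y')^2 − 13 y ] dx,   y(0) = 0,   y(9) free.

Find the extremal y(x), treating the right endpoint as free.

The Lagrangian L = (1/2) (y')^2 − 13 y gives
    ∂L/∂y = −13,   ∂L/∂y' = y'.
Euler-Lagrange: d/dx(y') − (−13) = 0, i.e. y'' + 13 = 0, so
    y(x) = −(13/2) x^2 + C1 x + C2.
Fixed left endpoint y(0) = 0 ⇒ C2 = 0.
The right endpoint x = 9 is free, so the natural (transversality) condition is ∂L/∂y' |_{x=9} = 0, i.e. y'(9) = 0.
Compute y'(x) = −13 x + C1, so y'(9) = −117 + C1 = 0 ⇒ C1 = 117.
Therefore the extremal is
    y(x) = −(13/2) x^2 + 117 x.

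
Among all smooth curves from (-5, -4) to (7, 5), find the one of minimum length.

Arc-length functional: J[y] = ∫ sqrt(1 + (y')^2) dx.
Lagrangian L = sqrt(1 + (y')^2) has no explicit y dependence, so ∂L/∂y = 0 and the Euler-Lagrange equation gives
    d/dx( y' / sqrt(1 + (y')^2) ) = 0  ⇒  y' / sqrt(1 + (y')^2) = const.
Hence y' is constant, so y(x) is affine.
Fitting the endpoints (-5, -4) and (7, 5):
    slope m = (5 − (-4)) / (7 − (-5)) = 3/4,
    intercept c = (-4) − m·(-5) = -1/4.
Extremal: y(x) = (3/4) x - 1/4.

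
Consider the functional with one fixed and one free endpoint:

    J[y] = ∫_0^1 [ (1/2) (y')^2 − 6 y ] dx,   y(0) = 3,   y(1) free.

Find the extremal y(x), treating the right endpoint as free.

The Lagrangian L = (1/2) (y')^2 − 6 y gives
    ∂L/∂y = −6,   ∂L/∂y' = y'.
Euler-Lagrange: d/dx(y') − (−6) = 0, i.e. y'' + 6 = 0, so
    y(x) = −(6/2) x^2 + C1 x + C2.
Fixed left endpoint y(0) = 3 ⇒ C2 = 3.
The right endpoint x = 1 is free, so the natural (transversality) condition is ∂L/∂y' |_{x=1} = 0, i.e. y'(1) = 0.
Compute y'(x) = −6 x + C1, so y'(1) = −6 + C1 = 0 ⇒ C1 = 6.
Therefore the extremal is
    y(x) = −3 x^2 + 6 x + 3.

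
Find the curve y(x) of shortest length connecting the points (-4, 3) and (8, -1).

Arc-length functional: J[y] = ∫ sqrt(1 + (y')^2) dx.
Lagrangian L = sqrt(1 + (y')^2) has no explicit y dependence, so ∂L/∂y = 0 and the Euler-Lagrange equation gives
    d/dx( y' / sqrt(1 + (y')^2) ) = 0  ⇒  y' / sqrt(1 + (y')^2) = const.
Hence y' is constant, so y(x) is affine.
Fitting the endpoints (-4, 3) and (8, -1):
    slope m = ((-1) − 3) / (8 − (-4)) = -1/3,
    intercept c = 3 − m·(-4) = 5/3.
Extremal: y(x) = (-1/3) x + 5/3.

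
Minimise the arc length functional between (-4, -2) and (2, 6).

Arc-length functional: J[y] = ∫ sqrt(1 + (y')^2) dx.
Lagrangian L = sqrt(1 + (y')^2) has no explicit y dependence, so ∂L/∂y = 0 and the Euler-Lagrange equation gives
    d/dx( y' / sqrt(1 + (y')^2) ) = 0  ⇒  y' / sqrt(1 + (y')^2) = const.
Hence y' is constant, so y(x) is affine.
Fitting the endpoints (-4, -2) and (2, 6):
    slope m = (6 − (-2)) / (2 − (-4)) = 4/3,
    intercept c = (-2) − m·(-4) = 10/3.
Extremal: y(x) = (4/3) x + 10/3.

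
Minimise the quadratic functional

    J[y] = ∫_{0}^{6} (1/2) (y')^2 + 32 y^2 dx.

The Lagrangian is L = (1/2) (y')^2 + 32 y^2.
Compute ∂L/∂y = 64y, ∂L/∂y' = y'.
The Euler-Lagrange equation d/dx(∂L/∂y') − ∂L/∂y = 0 reduces to
    y'' − 64 y = 0.
Its general solution is
    y(x) = A e^(8x) + B e^(−8x),
with A, B fixed by the endpoint conditions.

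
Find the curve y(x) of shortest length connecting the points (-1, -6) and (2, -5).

Arc-length functional: J[y] = ∫ sqrt(1 + (y')^2) dx.
Lagrangian L = sqrt(1 + (y')^2) has no explicit y dependence, so ∂L/∂y = 0 and the Euler-Lagrange equation gives
    d/dx( y' / sqrt(1 + (y')^2) ) = 0  ⇒  y' / sqrt(1 + (y')^2) = const.
Hence y' is constant, so y(x) is affine.
Fitting the endpoints (-1, -6) and (2, -5):
    slope m = ((-5) − (-6)) / (2 − (-1)) = 1/3,
    intercept c = (-6) − m·(-1) = -17/3.
Extremal: y(x) = (1/3) x - 17/3.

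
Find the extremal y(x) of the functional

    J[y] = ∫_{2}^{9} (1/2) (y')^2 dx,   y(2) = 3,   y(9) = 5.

The Lagrangian is L = (1/2) (y')^2.
Compute ∂L/∂y = 0, ∂L/∂y' = y'.
The Euler-Lagrange equation d/dx(∂L/∂y') − ∂L/∂y = 0 reduces to
    y'' = 0.
Its general solution is
    y(x) = A x + B,
with A, B fixed by the endpoint conditions.
Applying the endpoint conditions y(2) = 3 and y(9) = 5: solve A·2 + B = 3 and A·9 + B = 5. Subtracting gives A(9 − 2) = 5 − 3, so A = 2/7, and B = 3 − A·2 = 17/7. Therefore
    y(x) = (2/7) x + 17/7.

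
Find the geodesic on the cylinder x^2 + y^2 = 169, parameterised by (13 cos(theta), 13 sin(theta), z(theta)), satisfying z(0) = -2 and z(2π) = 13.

Parameterise the cylinder of radius R = 13 as
    r(θ) = (13 cos θ, 13 sin θ, z(θ)).
The arc-length element is
    ds = sqrt(169 + (dz/dθ)^2) dθ,
so the Lagrangian is L = sqrt(169 + z'^2).
L depends on z' only, not on z or θ, so ∂L/∂z = 0 and
    ∂L/∂z' = z' / sqrt(169 + z'^2).
The Euler-Lagrange equation gives
    d/dθ( z' / sqrt(169 + z'^2) ) = 0,
so z' is constant. Integrating once:
    z(θ) = a θ + b,
a helix on the cylinder (a straight line when the cylinder is unrolled). The constants a, b are determined by the endpoint conditions.
With endpoint conditions z(0) = -2 and z(2π) = 13: from z(0) = b we get b = -2, and a·2π + -2 = 13 gives a = 15/(2π), so
    z(θ) = (15/(2π)) θ − 2.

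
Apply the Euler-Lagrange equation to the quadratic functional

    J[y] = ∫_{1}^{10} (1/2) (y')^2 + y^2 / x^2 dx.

The Lagrangian is L = (1/2) (y')^2 + y^2 / x^2.
Compute ∂L/∂y = 2y/x^2, ∂L/∂y' = y'.
The Euler-Lagrange equation d/dx(∂L/∂y') − ∂L/∂y = 0 reduces to
    y'' − 2/x^2 · y = 0  (x > 0).
Its general solution is
    y(x) = A x^2 + B / x,
with A, B fixed by the endpoint conditions.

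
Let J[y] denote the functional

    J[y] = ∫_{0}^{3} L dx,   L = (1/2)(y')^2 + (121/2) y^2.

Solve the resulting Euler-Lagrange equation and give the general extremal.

The Lagrangian is L = (1/2)(y')^2 + (121/2) y^2.
∂L/∂y = 121y.
∂L/∂y' = y'.
The Euler-Lagrange equation d/dx(∂L/∂y') − ∂L/∂y = 0 becomes:
    y'' - 121 y = 0
General solution: y(x) = A e^(11x) + B e^(-11x), where A and B are arbitrary constants fixed by the endpoint conditions.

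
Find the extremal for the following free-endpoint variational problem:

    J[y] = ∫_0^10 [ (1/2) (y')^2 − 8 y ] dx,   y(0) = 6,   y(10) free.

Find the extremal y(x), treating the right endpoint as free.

The Lagrangian L = (1/2) (y')^2 − 8 y gives
    ∂L/∂y = −8,   ∂L/∂y' = y'.
Euler-Lagrange: d/dx(y') − (−8) = 0, i.e. y'' + 8 = 0, so
    y(x) = −(8/2) x^2 + C1 x + C2.
Fixed left endpoint y(0) = 6 ⇒ C2 = 6.
The right endpoint x = 10 is free, so the natural (transversality) condition is ∂L/∂y' |_{x=10} = 0, i.e. y'(10) = 0.
Compute y'(x) = −8 x + C1, so y'(10) = −80 + C1 = 0 ⇒ C1 = 80.
Therefore the extremal is
    y(x) = −4 x^2 + 80 x + 6.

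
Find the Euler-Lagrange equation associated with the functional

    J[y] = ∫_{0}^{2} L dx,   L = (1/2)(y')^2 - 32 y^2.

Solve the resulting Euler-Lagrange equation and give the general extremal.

The Lagrangian is L = (1/2)(y')^2 - 32 y^2.
∂L/∂y = -64y.
∂L/∂y' = y'.
The Euler-Lagrange equation d/dx(∂L/∂y') − ∂L/∂y = 0 becomes:
    y'' + 64 y = 0
General solution: y(x) = A sin(8x) + B cos(8x), where A and B are arbitrary constants fixed by the endpoint conditions.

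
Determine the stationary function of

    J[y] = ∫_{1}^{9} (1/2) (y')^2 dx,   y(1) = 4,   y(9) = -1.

The Lagrangian is L = (1/2) (y')^2.
Compute ∂L/∂y = 0, ∂L/∂y' = y'.
The Euler-Lagrange equation d/dx(∂L/∂y') − ∂L/∂y = 0 reduces to
    y'' = 0.
Its general solution is
    y(x) = A x + B,
with A, B fixed by the endpoint conditions.
Applying the endpoint conditions y(1) = 4 and y(9) = -1: solve A·1 + B = 4 and A·9 + B = -1. Subtracting gives A(9 − 1) = -1 − 4, so A = -5/8, and B = 4 − A·1 = 37/8. Therefore
    y(x) = (-5/8) x + 37/8.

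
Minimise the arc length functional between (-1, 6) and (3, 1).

Arc-length functional: J[y] = ∫ sqrt(1 + (y')^2) dx.
Lagrangian L = sqrt(1 + (y')^2) has no explicit y dependence, so ∂L/∂y = 0 and the Euler-Lagrange equation gives
    d/dx( y' / sqrt(1 + (y')^2) ) = 0  ⇒  y' / sqrt(1 + (y')^2) = const.
Hence y' is constant, so y(x) is affine.
Fitting the endpoints (-1, 6) and (3, 1):
    slope m = (1 − 6) / (3 − (-1)) = -5/4,
    intercept c = 6 − m·(-1) = 19/4.
Extremal: y(x) = (-5/4) x + 19/4.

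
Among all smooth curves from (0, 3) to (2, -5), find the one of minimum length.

Arc-length functional: J[y] = ∫ sqrt(1 + (y')^2) dx.
Lagrangian L = sqrt(1 + (y')^2) has no explicit y dependence, so ∂L/∂y = 0 and the Euler-Lagrange equation gives
    d/dx( y' / sqrt(1 + (y')^2) ) = 0  ⇒  y' / sqrt(1 + (y')^2) = const.
Hence y' is constant, so y(x) is affine.
Fitting the endpoints (0, 3) and (2, -5):
    slope m = ((-5) − 3) / (2 − 0) = -4,
    intercept c = 3 − m·0 = 3.
Extremal: y(x) = -4 x + 3.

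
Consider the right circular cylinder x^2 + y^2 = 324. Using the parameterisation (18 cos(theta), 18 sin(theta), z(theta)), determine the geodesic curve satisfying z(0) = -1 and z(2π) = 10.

Parameterise the cylinder of radius R = 18 as
    r(θ) = (18 cos θ, 18 sin θ, z(θ)).
The arc-length element is
    ds = sqrt(324 + (dz/dθ)^2) dθ,
so the Lagrangian is L = sqrt(324 + z'^2).
L depends on z' only, not on z or θ, so ∂L/∂z = 0 and
    ∂L/∂z' = z' / sqrt(324 + z'^2).
The Euler-Lagrange equation gives
    d/dθ( z' / sqrt(324 + z'^2) ) = 0,
so z' is constant. Integrating once:
    z(θ) = a θ + b,
a helix on the cylinder (a straight line when the cylinder is unrolled). The constants a, b are determined by the endpoint conditions.
With endpoint conditions z(0) = -1 and z(2π) = 10: from z(0) = b we get b = -1, and a·2π + -1 = 10 gives a = 11/(2π), so
    z(θ) = (11/(2π)) θ − 1.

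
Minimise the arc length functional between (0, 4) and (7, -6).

Arc-length functional: J[y] = ∫ sqrt(1 + (y')^2) dx.
Lagrangian L = sqrt(1 + (y')^2) has no explicit y dependence, so ∂L/∂y = 0 and the Euler-Lagrange equation gives
    d/dx( y' / sqrt(1 + (y')^2) ) = 0  ⇒  y' / sqrt(1 + (y')^2) = const.
Hence y' is constant, so y(x) is affine.
Fitting the endpoints (0, 4) and (7, -6):
    slope m = ((-6) − 4) / (7 − 0) = -10/7,
    intercept c = 4 − m·0 = 4.
Extremal: y(x) = (-10/7) x + 4.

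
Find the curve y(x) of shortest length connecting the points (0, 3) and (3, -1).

Arc-length functional: J[y] = ∫ sqrt(1 + (y')^2) dx.
Lagrangian L = sqrt(1 + (y')^2) has no explicit y dependence, so ∂L/∂y = 0 and the Euler-Lagrange equation gives
    d/dx( y' / sqrt(1 + (y')^2) ) = 0  ⇒  y' / sqrt(1 + (y')^2) = const.
Hence y' is constant, so y(x) is affine.
Fitting the endpoints (0, 3) and (3, -1):
    slope m = ((-1) − 3) / (3 − 0) = -4/3,
    intercept c = 3 − m·0 = 3.
Extremal: y(x) = (-4/3) x + 3.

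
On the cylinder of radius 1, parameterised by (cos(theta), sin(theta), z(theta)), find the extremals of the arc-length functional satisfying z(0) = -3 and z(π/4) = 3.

Parameterise the cylinder of radius R = 1 as
    r(θ) = (cos θ, sin θ, z(θ)).
The arc-length element is
    ds = sqrt(1 + (dz/dθ)^2) dθ,
so the Lagrangian is L = sqrt(1 + z'^2).
L depends on z' only, not on z or θ, so ∂L/∂z = 0 and
    ∂L/∂z' = z' / sqrt(1 + z'^2).
The Euler-Lagrange equation gives
    d/dθ( z' / sqrt(1 + z'^2) ) = 0,
so z' is constant. Integrating once:
    z(θ) = a θ + b,
a helix on the cylinder (a straight line when the cylinder is unrolled). The constants a, b are determined by the endpoint conditions.
With endpoint conditions z(0) = -3 and z(π/4) = 3: from z(0) = b we get b = -3, and a·π/4 + -3 = 3 gives a = 24/π, so
    z(θ) = (24/π) θ − 3.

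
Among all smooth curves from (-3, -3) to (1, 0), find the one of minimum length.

Arc-length functional: J[y] = ∫ sqrt(1 + (y')^2) dx.
Lagrangian L = sqrt(1 + (y')^2) has no explicit y dependence, so ∂L/∂y = 0 and the Euler-Lagrange equation gives
    d/dx( y' / sqrt(1 + (y')^2) ) = 0  ⇒  y' / sqrt(1 + (y')^2) = const.
Hence y' is constant, so y(x) is affine.
Fitting the endpoints (-3, -3) and (1, 0):
    slope m = (0 − (-3)) / (1 − (-3)) = 3/4,
    intercept c = (-3) − m·(-3) = -3/4.
Extremal: y(x) = (3/4) x - 3/4.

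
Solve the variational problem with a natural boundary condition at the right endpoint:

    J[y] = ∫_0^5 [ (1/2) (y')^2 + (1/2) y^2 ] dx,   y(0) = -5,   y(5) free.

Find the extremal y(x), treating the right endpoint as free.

The Lagrangian L = (1/2) (y')^2 + (1/2) y^2 gives
    ∂L/∂y = 1 y,   ∂L/∂y' = y'.
Euler-Lagrange: y'' − y = 0.
With k = 1, the general solution is
    y(x) = A cosh(x) + B sinh(x).
Fixed left endpoint y(0) = -5 ⇒ A = -5.
The right endpoint x = 5 is free, so the natural (transversality) condition is ∂L/∂y' |_{x=5} = 0, i.e. y'(5) = 0.
Compute y'(x) = A k sinh(k x) + B k cosh(k x), so
    y'(5) = A k sinh(k·5) + B k cosh(k·5) = 0
    ⇒ B = −A tanh(k·5) = 5 tanh(1·5).
Therefore the extremal is
    y(x) = −5 cosh(1 x) + 5 tanh(1·5) sinh(1 x).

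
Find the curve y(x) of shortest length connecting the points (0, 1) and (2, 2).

Arc-length functional: J[y] = ∫ sqrt(1 + (y')^2) dx.
Lagrangian L = sqrt(1 + (y')^2) has no explicit y dependence, so ∂L/∂y = 0 and the Euler-Lagrange equation gives
    d/dx( y' / sqrt(1 + (y')^2) ) = 0  ⇒  y' / sqrt(1 + (y')^2) = const.
Hence y' is constant, so y(x) is affine.
Fitting the endpoints (0, 1) and (2, 2):
    slope m = (2 − 1) / (2 − 0) = 1/2,
    intercept c = 1 − m·0 = 1.
Extremal: y(x) = (1/2) x + 1.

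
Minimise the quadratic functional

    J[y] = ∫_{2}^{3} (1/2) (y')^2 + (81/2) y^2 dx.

The Lagrangian is L = (1/2) (y')^2 + (81/2) y^2.
Compute ∂L/∂y = 81y, ∂L/∂y' = y'.
The Euler-Lagrange equation d/dx(∂L/∂y') − ∂L/∂y = 0 reduces to
    y'' − 81 y = 0.
Its general solution is
    y(x) = A e^(9x) + B e^(−9x),
with A, B fixed by the endpoint conditions.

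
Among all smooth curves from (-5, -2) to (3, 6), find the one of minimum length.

Arc-length functional: J[y] = ∫ sqrt(1 + (y')^2) dx.
Lagrangian L = sqrt(1 + (y')^2) has no explicit y dependence, so ∂L/∂y = 0 and the Euler-Lagrange equation gives
    d/dx( y' / sqrt(1 + (y')^2) ) = 0  ⇒  y' / sqrt(1 + (y')^2) = const.
Hence y' is constant, so y(x) is affine.
Fitting the endpoints (-5, -2) and (3, 6):
    slope m = (6 − (-2)) / (3 − (-5)) = 1,
    intercept c = (-2) − m·(-5) = 3.
Extremal: y(x) = x + 3.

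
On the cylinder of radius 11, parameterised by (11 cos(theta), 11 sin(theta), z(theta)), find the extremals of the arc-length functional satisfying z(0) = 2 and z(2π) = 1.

Parameterise the cylinder of radius R = 11 as
    r(θ) = (11 cos θ, 11 sin θ, z(θ)).
The arc-length element is
    ds = sqrt(121 + (dz/dθ)^2) dθ,
so the Lagrangian is L = sqrt(121 + z'^2).
L depends on z' only, not on z or θ, so ∂L/∂z = 0 and
    ∂L/∂z' = z' / sqrt(121 + z'^2).
The Euler-Lagrange equation gives
    d/dθ( z' / sqrt(121 + z'^2) ) = 0,
so z' is constant. Integrating once:
    z(θ) = a θ + b,
a helix on the cylinder (a straight line when the cylinder is unrolled). The constants a, b are determined by the endpoint conditions.
With endpoint conditions z(0) = 2 and z(2π) = 1: from z(0) = b we get b = 2, and a·2π + 2 = 1 gives a = -1/(2π), so
    z(θ) = (-1/(2π)) θ + 2.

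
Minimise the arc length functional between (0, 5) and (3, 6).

Arc-length functional: J[y] = ∫ sqrt(1 + (y')^2) dx.
Lagrangian L = sqrt(1 + (y')^2) has no explicit y dependence, so ∂L/∂y = 0 and the Euler-Lagrange equation gives
    d/dx( y' / sqrt(1 + (y')^2) ) = 0  ⇒  y' / sqrt(1 + (y')^2) = const.
Hence y' is constant, so y(x) is affine.
Fitting the endpoints (0, 5) and (3, 6):
    slope m = (6 − 5) / (3 − 0) = 1/3,
    intercept c = 5 − m·0 = 5.
Extremal: y(x) = (1/3) x + 5.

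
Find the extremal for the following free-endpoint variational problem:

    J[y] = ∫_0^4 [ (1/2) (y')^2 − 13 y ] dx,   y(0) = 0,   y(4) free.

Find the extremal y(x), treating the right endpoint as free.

The Lagrangian L = (1/2) (y')^2 − 13 y gives
    ∂L/∂y = −13,   ∂L/∂y' = y'.
Euler-Lagrange: d/dx(y') − (−13) = 0, i.e. y'' + 13 = 0, so
    y(x) = −(13/2) x^2 + C1 x + C2.
Fixed left endpoint y(0) = 0 ⇒ C2 = 0.
The right endpoint x = 4 is free, so the natural (transversality) condition is ∂L/∂y' |_{x=4} = 0, i.e. y'(4) = 0.
Compute y'(x) = −13 x + C1, so y'(4) = −52 + C1 = 0 ⇒ C1 = 52.
Therefore the extremal is
    y(x) = −(13/2) x^2 + 52 x.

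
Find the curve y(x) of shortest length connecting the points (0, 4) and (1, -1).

Arc-length functional: J[y] = ∫ sqrt(1 + (y')^2) dx.
Lagrangian L = sqrt(1 + (y')^2) has no explicit y dependence, so ∂L/∂y = 0 and the Euler-Lagrange equation gives
    d/dx( y' / sqrt(1 + (y')^2) ) = 0  ⇒  y' / sqrt(1 + (y')^2) = const.
Hence y' is constant, so y(x) is affine.
Fitting the endpoints (0, 4) and (1, -1):
    slope m = ((-1) − 4) / (1 − 0) = -5,
    intercept c = 4 − m·0 = 4.
Extremal: y(x) = -5 x + 4.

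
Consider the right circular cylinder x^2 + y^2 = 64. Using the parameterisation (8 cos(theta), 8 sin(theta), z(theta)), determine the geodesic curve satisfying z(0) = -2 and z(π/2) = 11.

Parameterise the cylinder of radius R = 8 as
    r(θ) = (8 cos θ, 8 sin θ, z(θ)).
The arc-length element is
    ds = sqrt(64 + (dz/dθ)^2) dθ,
so the Lagrangian is L = sqrt(64 + z'^2).
L depends on z' only, not on z or θ, so ∂L/∂z = 0 and
    ∂L/∂z' = z' / sqrt(64 + z'^2).
The Euler-Lagrange equation gives
    d/dθ( z' / sqrt(64 + z'^2) ) = 0,
so z' is constant. Integrating once:
    z(θ) = a θ + b,
a helix on the cylinder (a straight line when the cylinder is unrolled). The constants a, b are determined by the endpoint conditions.
With endpoint conditions z(0) = -2 and z(π/2) = 11: from z(0) = b we get b = -2, and a·π/2 + -2 = 11 gives a = 26/π, so
    z(θ) = (26/π) θ − 2.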